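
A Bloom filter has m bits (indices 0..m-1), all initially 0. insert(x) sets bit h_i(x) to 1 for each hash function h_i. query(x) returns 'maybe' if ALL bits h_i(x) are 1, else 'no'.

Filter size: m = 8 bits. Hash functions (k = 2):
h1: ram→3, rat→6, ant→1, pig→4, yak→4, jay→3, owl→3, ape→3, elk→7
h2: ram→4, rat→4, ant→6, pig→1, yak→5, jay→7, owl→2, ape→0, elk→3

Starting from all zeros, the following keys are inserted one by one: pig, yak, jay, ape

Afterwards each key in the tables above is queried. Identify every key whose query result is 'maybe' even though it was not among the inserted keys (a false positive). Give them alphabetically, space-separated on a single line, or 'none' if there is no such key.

Answer: elk ram

Derivation:
Start: bits=00000000
After insert 'pig': sets bits 1 4 -> bits=01001000
After insert 'yak': sets bits 4 5 -> bits=01001100
After insert 'jay': sets bits 3 7 -> bits=01011101
After insert 'ape': sets bits 0 3 -> bits=11011101
Not inserted: ant elk owl ram rat — query each against bits=11011101:
query ant: checks bit1=1, bit6=0 (has a 0) -> no => not a false positive
query elk: checks bit3=1, bit7=1 (all 1) -> maybe => FALSE POSITIVE
query owl: checks bit2=0, bit3=1 (has a 0) -> no => not a false positive
query ram: checks bit3=1, bit4=1 (all 1) -> maybe => FALSE POSITIVE
query rat: checks bit4=1, bit6=0 (has a 0) -> no => not a false positive
False positives (alphabetical): elk ram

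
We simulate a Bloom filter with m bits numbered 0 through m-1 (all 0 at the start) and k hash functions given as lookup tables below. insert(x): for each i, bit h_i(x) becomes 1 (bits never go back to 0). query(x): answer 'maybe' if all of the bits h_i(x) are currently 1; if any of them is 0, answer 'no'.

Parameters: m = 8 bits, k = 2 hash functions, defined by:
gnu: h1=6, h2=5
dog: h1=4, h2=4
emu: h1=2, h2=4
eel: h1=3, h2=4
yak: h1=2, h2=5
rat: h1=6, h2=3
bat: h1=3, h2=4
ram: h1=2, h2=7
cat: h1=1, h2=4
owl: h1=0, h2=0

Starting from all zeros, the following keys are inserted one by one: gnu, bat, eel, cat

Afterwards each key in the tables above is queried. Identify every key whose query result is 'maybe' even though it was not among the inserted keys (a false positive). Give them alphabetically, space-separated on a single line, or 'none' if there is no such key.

Start: bits=00000000
After insert 'gnu': sets bits 5 6 -> bits=00000110
After insert 'bat': sets bits 3 4 -> bits=00011110
After insert 'eel': sets bits 3 4 -> bits=00011110
After insert 'cat': sets bits 1 4 -> bits=01011110
Not inserted: dog emu owl ram rat yak — query each against bits=01011110:
query dog: checks bit4=1 (all 1) -> maybe => FALSE POSITIVE
query emu: checks bit2=0, bit4=1 (has a 0) -> no => not a false positive
query owl: checks bit0=0 (has a 0) -> no => not a false positive
query ram: checks bit2=0, bit7=0 (has a 0) -> no => not a false positive
query rat: checks bit3=1, bit6=1 (all 1) -> maybe => FALSE POSITIVE
query yak: checks bit2=0, bit5=1 (has a 0) -> no => not a false positive
False positives (alphabetical): dog rat

Answer: dog rat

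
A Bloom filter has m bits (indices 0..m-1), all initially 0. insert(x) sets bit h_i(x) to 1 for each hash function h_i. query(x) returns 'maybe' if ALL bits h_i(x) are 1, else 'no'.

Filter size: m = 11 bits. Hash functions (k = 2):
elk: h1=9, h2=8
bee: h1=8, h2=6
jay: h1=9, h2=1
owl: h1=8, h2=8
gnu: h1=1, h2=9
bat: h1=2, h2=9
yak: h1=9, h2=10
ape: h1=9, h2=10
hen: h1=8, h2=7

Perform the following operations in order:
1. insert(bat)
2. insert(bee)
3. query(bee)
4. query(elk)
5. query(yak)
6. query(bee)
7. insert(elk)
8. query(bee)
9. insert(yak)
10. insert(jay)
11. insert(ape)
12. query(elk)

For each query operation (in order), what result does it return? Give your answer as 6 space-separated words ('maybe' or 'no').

Answer: maybe maybe no maybe maybe maybe

Derivation:
Start: bits=00000000000
Op 1: insert bat -> sets bits 2 9 -> bits=00100000010
Op 2: insert bee -> sets bits 6 8 -> bits=00100010110
Op 3: query bee -> checks bit6=1, bit8=1 (all 1) -> maybe
Op 4: query elk -> checks bit8=1, bit9=1 (all 1) -> maybe
Op 5: query yak -> checks bit9=1, bit10=0 (has a 0) -> no
Op 6: query bee -> checks bit6=1, bit8=1 (all 1) -> maybe
Op 7: insert elk -> sets bits 8 9 -> bits=00100010110
Op 8: query bee -> checks bit6=1, bit8=1 (all 1) -> maybe
Op 9: insert yak -> sets bits 9 10 -> bits=00100010111
Op 10: insert jay -> sets bits 1 9 -> bits=01100010111
Op 11: insert ape -> sets bits 9 10 -> bits=01100010111
Op 12: query elk -> checks bit8=1, bit9=1 (all 1) -> maybe
Query results in order: maybe maybe no maybe maybe maybe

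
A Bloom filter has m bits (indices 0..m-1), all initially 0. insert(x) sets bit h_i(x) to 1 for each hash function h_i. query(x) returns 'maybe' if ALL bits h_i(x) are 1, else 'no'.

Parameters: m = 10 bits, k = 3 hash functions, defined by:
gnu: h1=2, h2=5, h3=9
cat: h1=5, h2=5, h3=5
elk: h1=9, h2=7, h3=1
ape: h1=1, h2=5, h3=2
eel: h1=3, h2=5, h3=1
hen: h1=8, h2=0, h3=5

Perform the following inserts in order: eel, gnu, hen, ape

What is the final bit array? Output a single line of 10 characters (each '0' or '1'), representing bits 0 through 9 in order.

Answer: 1111010011

Derivation:
Start: bits=0000000000
After insert 'eel': sets bits 1 3 5 -> bits=0101010000
After insert 'gnu': sets bits 2 5 9 -> bits=0111010001
After insert 'hen': sets bits 0 5 8 -> bits=1111010011
After insert 'ape': sets bits 1 2 5 -> bits=1111010011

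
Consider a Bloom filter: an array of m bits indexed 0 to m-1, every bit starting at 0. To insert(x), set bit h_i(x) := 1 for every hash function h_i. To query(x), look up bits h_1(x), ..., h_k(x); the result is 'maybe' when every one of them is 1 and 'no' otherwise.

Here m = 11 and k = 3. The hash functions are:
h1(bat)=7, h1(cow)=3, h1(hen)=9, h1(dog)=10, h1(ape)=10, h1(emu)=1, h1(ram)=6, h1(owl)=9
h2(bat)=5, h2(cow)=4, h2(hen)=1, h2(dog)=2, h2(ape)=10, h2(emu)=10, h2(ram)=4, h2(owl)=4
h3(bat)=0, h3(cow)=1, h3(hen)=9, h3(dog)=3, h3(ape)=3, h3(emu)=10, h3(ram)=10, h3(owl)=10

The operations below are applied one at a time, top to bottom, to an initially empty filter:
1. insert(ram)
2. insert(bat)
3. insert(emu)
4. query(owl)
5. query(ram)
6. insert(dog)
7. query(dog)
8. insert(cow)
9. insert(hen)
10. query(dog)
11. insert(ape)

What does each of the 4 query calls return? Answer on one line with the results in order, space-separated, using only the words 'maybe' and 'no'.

Answer: no maybe maybe maybe

Derivation:
Start: bits=00000000000
Op 1: insert ram -> sets bits 4 6 10 -> bits=00001010001
Op 2: insert bat -> sets bits 0 5 7 -> bits=10001111001
Op 3: insert emu -> sets bits 1 10 -> bits=11001111001
Op 4: query owl -> checks bit4=1, bit9=0, bit10=1 (has a 0) -> no
Op 5: query ram -> checks bit4=1, bit6=1, bit10=1 (all 1) -> maybe
Op 6: insert dog -> sets bits 2 3 10 -> bits=11111111001
Op 7: query dog -> checks bit2=1, bit3=1, bit10=1 (all 1) -> maybe
Op 8: insert cow -> sets bits 1 3 4 -> bits=11111111001
Op 9: insert hen -> sets bits 1 9 -> bits=11111111011
Op 10: query dog -> checks bit2=1, bit3=1, bit10=1 (all 1) -> maybe
Op 11: insert ape -> sets bits 3 10 -> bits=11111111011
Query results in order: no maybe maybe maybe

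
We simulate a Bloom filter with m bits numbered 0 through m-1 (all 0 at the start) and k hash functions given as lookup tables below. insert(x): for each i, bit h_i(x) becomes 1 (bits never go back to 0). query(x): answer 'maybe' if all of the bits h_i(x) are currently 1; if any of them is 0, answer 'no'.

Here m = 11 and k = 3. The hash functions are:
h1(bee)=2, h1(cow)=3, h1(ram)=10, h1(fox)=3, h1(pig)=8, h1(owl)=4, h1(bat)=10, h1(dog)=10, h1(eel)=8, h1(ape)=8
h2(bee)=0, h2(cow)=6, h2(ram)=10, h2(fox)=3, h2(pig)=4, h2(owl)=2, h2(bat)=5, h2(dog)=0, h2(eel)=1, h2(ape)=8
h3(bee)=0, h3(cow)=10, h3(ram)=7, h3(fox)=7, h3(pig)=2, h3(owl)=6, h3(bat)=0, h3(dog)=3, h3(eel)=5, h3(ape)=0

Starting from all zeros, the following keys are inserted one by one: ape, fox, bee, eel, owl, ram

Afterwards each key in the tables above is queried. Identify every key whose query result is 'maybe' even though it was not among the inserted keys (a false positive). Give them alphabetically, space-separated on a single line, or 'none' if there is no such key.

Answer: bat cow dog pig

Derivation:
Start: bits=00000000000
After insert 'ape': sets bits 0 8 -> bits=10000000100
After insert 'fox': sets bits 3 7 -> bits=10010001100
After insert 'bee': sets bits 0 2 -> bits=10110001100
After insert 'eel': sets bits 1 5 8 -> bits=11110101100
After insert 'owl': sets bits 2 4 6 -> bits=11111111100
After insert 'ram': sets bits 7 10 -> bits=11111111101
Not inserted: bat cow dog pig — query each against bits=11111111101:
query bat: checks bit0=1, bit5=1, bit10=1 (all 1) -> maybe => FALSE POSITIVE
query cow: checks bit3=1, bit6=1, bit10=1 (all 1) -> maybe => FALSE POSITIVE
query dog: checks bit0=1, bit3=1, bit10=1 (all 1) -> maybe => FALSE POSITIVE
query pig: checks bit2=1, bit4=1, bit8=1 (all 1) -> maybe => FALSE POSITIVE
False positives (alphabetical): bat cow dog pig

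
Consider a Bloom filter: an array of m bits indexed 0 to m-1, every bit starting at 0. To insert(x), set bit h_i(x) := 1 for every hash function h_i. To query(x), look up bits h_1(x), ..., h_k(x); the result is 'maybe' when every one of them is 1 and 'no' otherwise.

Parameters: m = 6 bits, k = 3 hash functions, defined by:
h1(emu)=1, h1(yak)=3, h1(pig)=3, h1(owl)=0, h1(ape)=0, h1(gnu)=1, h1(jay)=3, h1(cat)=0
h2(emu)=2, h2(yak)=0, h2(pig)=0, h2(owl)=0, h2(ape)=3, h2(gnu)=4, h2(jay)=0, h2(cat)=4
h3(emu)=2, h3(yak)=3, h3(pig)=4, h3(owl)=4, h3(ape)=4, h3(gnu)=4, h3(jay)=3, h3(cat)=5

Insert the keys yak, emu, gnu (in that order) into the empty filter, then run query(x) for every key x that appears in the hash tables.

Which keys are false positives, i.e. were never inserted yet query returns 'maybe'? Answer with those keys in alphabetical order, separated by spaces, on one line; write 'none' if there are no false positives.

Start: bits=000000
After insert 'yak': sets bits 0 3 -> bits=100100
After insert 'emu': sets bits 1 2 -> bits=111100
After insert 'gnu': sets bits 1 4 -> bits=111110
Not inserted: ape cat jay owl pig — query each against bits=111110:
query ape: checks bit0=1, bit3=1, bit4=1 (all 1) -> maybe => FALSE POSITIVE
query cat: checks bit0=1, bit4=1, bit5=0 (has a 0) -> no => not a false positive
query jay: checks bit0=1, bit3=1 (all 1) -> maybe => FALSE POSITIVE
query owl: checks bit0=1, bit4=1 (all 1) -> maybe => FALSE POSITIVE
query pig: checks bit0=1, bit3=1, bit4=1 (all 1) -> maybe => FALSE POSITIVE
False positives (alphabetical): ape jay owl pig

Answer: ape jay owl pig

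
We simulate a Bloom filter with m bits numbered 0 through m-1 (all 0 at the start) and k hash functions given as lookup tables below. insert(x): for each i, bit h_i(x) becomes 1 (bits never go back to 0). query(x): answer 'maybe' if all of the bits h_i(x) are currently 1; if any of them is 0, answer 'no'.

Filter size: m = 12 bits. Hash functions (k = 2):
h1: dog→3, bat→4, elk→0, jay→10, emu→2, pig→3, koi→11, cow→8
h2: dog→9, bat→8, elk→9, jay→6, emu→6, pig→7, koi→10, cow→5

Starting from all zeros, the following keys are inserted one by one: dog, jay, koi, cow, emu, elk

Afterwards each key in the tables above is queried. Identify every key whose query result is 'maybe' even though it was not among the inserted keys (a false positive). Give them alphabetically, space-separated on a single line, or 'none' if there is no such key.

Answer: none

Derivation:
Start: bits=000000000000
After insert 'dog': sets bits 3 9 -> bits=000100000100
After insert 'jay': sets bits 6 10 -> bits=000100100110
After insert 'koi': sets bits 10 11 -> bits=000100100111
After insert 'cow': sets bits 5 8 -> bits=000101101111
After insert 'emu': sets bits 2 6 -> bits=001101101111
After insert 'elk': sets bits 0 9 -> bits=101101101111
Not inserted: bat pig — query each against bits=101101101111:
query bat: checks bit4=0, bit8=1 (has a 0) -> no => not a false positive
query pig: checks bit3=1, bit7=0 (has a 0) -> no => not a false positive
False positives (alphabetical): none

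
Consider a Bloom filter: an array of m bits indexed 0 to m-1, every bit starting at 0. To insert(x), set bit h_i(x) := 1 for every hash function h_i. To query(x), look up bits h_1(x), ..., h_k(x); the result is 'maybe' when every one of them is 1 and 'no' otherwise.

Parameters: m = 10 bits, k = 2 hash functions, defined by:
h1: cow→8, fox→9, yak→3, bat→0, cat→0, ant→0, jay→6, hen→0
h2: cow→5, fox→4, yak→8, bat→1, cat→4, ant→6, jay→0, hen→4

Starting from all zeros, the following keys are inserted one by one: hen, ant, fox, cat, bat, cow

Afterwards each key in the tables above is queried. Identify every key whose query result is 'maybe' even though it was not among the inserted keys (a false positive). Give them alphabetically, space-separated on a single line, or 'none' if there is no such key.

Start: bits=0000000000
After insert 'hen': sets bits 0 4 -> bits=1000100000
After insert 'ant': sets bits 0 6 -> bits=1000101000
After insert 'fox': sets bits 4 9 -> bits=1000101001
After insert 'cat': sets bits 0 4 -> bits=1000101001
After insert 'bat': sets bits 0 1 -> bits=1100101001
After insert 'cow': sets bits 5 8 -> bits=1100111011
Not inserted: jay yak — query each against bits=1100111011:
query jay: checks bit0=1, bit6=1 (all 1) -> maybe => FALSE POSITIVE
query yak: checks bit3=0, bit8=1 (has a 0) -> no => not a false positive
False positives (alphabetical): jay

Answer: jay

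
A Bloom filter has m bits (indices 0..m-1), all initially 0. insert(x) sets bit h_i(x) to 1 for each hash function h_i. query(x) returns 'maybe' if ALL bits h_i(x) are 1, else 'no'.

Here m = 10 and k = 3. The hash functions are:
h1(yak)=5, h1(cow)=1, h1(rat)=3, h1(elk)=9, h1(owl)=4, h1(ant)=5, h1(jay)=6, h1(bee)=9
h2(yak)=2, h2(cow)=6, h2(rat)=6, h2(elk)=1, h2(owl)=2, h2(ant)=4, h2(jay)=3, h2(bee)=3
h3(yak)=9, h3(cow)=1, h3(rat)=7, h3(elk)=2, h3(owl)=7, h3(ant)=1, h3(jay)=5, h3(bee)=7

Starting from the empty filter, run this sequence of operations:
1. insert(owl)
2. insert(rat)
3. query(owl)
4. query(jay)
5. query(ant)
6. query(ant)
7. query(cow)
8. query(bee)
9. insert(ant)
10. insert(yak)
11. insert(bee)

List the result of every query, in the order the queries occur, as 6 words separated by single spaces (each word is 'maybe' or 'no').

Answer: maybe no no no no no

Derivation:
Start: bits=0000000000
Op 1: insert owl -> sets bits 2 4 7 -> bits=0010100100
Op 2: insert rat -> sets bits 3 6 7 -> bits=0011101100
Op 3: query owl -> checks bit2=1, bit4=1, bit7=1 (all 1) -> maybe
Op 4: query jay -> checks bit3=1, bit5=0, bit6=1 (has a 0) -> no
Op 5: query ant -> checks bit1=0, bit4=1, bit5=0 (has a 0) -> no
Op 6: query ant -> checks bit1=0, bit4=1, bit5=0 (has a 0) -> no
Op 7: query cow -> checks bit1=0, bit6=1 (has a 0) -> no
Op 8: query bee -> checks bit3=1, bit7=1, bit9=0 (has a 0) -> no
Op 9: insert ant -> sets bits 1 4 5 -> bits=0111111100
Op 10: insert yak -> sets bits 2 5 9 -> bits=0111111101
Op 11: insert bee -> sets bits 3 7 9 -> bits=0111111101
Query results in order: maybe no no no no no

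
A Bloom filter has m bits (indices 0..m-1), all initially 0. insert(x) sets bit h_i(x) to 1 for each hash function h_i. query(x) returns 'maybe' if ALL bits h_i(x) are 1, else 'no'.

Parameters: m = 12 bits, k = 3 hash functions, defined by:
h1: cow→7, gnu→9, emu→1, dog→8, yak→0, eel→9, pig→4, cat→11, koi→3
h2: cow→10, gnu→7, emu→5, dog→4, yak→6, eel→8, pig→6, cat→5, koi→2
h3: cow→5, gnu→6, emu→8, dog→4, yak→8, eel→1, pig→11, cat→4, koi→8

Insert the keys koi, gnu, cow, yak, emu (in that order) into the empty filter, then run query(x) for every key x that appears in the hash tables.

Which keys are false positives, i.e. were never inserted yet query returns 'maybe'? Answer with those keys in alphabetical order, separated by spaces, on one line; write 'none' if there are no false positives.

Start: bits=000000000000
After insert 'koi': sets bits 2 3 8 -> bits=001100001000
After insert 'gnu': sets bits 6 7 9 -> bits=001100111100
After insert 'cow': sets bits 5 7 10 -> bits=001101111110
After insert 'yak': sets bits 0 6 8 -> bits=101101111110
After insert 'emu': sets bits 1 5 8 -> bits=111101111110
Not inserted: cat dog eel pig — query each against bits=111101111110:
query cat: checks bit4=0, bit5=1, bit11=0 (has a 0) -> no => not a false positive
query dog: checks bit4=0, bit8=1 (has a 0) -> no => not a false positive
query eel: checks bit1=1, bit8=1, bit9=1 (all 1) -> maybe => FALSE POSITIVE
query pig: checks bit4=0, bit6=1, bit11=0 (has a 0) -> no => not a false positive
False positives (alphabetical): eel

Answer: eel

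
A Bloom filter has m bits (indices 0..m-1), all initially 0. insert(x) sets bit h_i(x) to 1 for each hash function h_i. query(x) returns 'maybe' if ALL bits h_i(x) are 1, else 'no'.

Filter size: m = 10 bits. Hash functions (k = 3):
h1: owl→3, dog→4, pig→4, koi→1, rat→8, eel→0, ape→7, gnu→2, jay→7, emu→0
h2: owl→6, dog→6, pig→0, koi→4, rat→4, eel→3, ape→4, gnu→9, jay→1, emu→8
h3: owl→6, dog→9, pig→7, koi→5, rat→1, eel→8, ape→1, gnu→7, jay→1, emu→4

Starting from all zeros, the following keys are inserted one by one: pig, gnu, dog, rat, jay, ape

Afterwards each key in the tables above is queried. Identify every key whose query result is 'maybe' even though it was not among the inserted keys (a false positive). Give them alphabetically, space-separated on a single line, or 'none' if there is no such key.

Start: bits=0000000000
After insert 'pig': sets bits 0 4 7 -> bits=1000100100
After insert 'gnu': sets bits 2 7 9 -> bits=1010100101
After insert 'dog': sets bits 4 6 9 -> bits=1010101101
After insert 'rat': sets bits 1 4 8 -> bits=1110101111
After insert 'jay': sets bits 1 7 -> bits=1110101111
After insert 'ape': sets bits 1 4 7 -> bits=1110101111
Not inserted: eel emu koi owl — query each against bits=1110101111:
query eel: checks bit0=1, bit3=0, bit8=1 (has a 0) -> no => not a false positive
query emu: checks bit0=1, bit4=1, bit8=1 (all 1) -> maybe => FALSE POSITIVE
query koi: checks bit1=1, bit4=1, bit5=0 (has a 0) -> no => not a false positive
query owl: checks bit3=0, bit6=1 (has a 0) -> no => not a false positive
False positives (alphabetical): emu

Answer: emu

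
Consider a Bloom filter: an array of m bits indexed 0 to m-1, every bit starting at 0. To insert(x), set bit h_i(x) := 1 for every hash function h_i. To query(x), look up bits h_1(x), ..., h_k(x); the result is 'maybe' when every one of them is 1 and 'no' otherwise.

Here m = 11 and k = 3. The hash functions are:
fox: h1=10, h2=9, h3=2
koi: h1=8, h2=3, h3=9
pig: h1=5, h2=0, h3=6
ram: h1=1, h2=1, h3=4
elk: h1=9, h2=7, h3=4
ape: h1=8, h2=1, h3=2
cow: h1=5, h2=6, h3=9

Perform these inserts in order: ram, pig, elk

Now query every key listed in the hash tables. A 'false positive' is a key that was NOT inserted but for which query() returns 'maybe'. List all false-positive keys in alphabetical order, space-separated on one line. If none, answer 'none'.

Answer: cow

Derivation:
Start: bits=00000000000
After insert 'ram': sets bits 1 4 -> bits=01001000000
After insert 'pig': sets bits 0 5 6 -> bits=11001110000
After insert 'elk': sets bits 4 7 9 -> bits=11001111010
Not inserted: ape cow fox koi — query each against bits=11001111010:
query ape: checks bit1=1, bit2=0, bit8=0 (has a 0) -> no => not a false positive
query cow: checks bit5=1, bit6=1, bit9=1 (all 1) -> maybe => FALSE POSITIVE
query fox: checks bit2=0, bit9=1, bit10=0 (has a 0) -> no => not a false positive
query koi: checks bit3=0, bit8=0, bit9=1 (has a 0) -> no => not a false positive
False positives (alphabetical): cow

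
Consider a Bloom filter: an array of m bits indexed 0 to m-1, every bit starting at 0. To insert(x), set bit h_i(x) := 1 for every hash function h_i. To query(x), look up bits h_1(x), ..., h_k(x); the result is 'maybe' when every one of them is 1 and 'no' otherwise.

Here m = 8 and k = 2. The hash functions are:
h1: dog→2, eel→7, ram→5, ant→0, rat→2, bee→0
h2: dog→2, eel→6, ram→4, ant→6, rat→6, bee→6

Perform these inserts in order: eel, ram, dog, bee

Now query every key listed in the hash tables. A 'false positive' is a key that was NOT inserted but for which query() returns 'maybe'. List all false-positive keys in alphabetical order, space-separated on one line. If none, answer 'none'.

Answer: ant rat

Derivation:
Start: bits=00000000
After insert 'eel': sets bits 6 7 -> bits=00000011
After insert 'ram': sets bits 4 5 -> bits=00001111
After insert 'dog': sets bits 2 -> bits=00101111
After insert 'bee': sets bits 0 6 -> bits=10101111
Not inserted: ant rat — query each against bits=10101111:
query ant: checks bit0=1, bit6=1 (all 1) -> maybe => FALSE POSITIVE
query rat: checks bit2=1, bit6=1 (all 1) -> maybe => FALSE POSITIVE
False positives (alphabetical): ant rat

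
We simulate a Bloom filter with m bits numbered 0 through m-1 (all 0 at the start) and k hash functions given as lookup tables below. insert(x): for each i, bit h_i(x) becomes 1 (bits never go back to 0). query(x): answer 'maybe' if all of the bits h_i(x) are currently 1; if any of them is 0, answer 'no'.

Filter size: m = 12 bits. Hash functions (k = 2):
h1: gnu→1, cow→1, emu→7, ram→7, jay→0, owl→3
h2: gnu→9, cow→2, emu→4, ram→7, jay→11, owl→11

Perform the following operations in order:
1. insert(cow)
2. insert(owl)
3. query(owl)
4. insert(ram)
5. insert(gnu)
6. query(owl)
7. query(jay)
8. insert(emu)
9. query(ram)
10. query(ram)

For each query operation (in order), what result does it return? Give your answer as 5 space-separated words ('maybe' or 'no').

Answer: maybe maybe no maybe maybe

Derivation:
Start: bits=000000000000
Op 1: insert cow -> sets bits 1 2 -> bits=011000000000
Op 2: insert owl -> sets bits 3 11 -> bits=011100000001
Op 3: query owl -> checks bit3=1, bit11=1 (all 1) -> maybe
Op 4: insert ram -> sets bits 7 -> bits=011100010001
Op 5: insert gnu -> sets bits 1 9 -> bits=011100010101
Op 6: query owl -> checks bit3=1, bit11=1 (all 1) -> maybe
Op 7: query jay -> checks bit0=0, bit11=1 (has a 0) -> no
Op 8: insert emu -> sets bits 4 7 -> bits=011110010101
Op 9: query ram -> checks bit7=1 (all 1) -> maybe
Op 10: query ram -> checks bit7=1 (all 1) -> maybe
Query results in order: maybe maybe no maybe maybe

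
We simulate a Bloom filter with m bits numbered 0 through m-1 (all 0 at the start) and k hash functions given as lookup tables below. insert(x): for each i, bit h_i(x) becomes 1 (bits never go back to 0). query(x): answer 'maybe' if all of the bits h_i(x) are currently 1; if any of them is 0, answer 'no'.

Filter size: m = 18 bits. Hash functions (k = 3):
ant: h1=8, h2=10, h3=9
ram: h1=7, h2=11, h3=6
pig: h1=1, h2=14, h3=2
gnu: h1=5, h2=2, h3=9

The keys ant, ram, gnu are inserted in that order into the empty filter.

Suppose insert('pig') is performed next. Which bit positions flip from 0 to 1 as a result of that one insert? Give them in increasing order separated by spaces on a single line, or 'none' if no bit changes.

Start: bits=000000000000000000
After insert 'ant': sets bits 8 9 10 -> bits=000000001110000000
After insert 'ram': sets bits 6 7 11 -> bits=000000111111000000
After insert 'gnu': sets bits 2 5 9 -> bits=001001111111000000
insert 'pig' would touch bits 1 2 14; currently bit1=0, bit2=1, bit14=0
Bits that are 0 among those (would change 0->1): 1 14

Answer: 1 14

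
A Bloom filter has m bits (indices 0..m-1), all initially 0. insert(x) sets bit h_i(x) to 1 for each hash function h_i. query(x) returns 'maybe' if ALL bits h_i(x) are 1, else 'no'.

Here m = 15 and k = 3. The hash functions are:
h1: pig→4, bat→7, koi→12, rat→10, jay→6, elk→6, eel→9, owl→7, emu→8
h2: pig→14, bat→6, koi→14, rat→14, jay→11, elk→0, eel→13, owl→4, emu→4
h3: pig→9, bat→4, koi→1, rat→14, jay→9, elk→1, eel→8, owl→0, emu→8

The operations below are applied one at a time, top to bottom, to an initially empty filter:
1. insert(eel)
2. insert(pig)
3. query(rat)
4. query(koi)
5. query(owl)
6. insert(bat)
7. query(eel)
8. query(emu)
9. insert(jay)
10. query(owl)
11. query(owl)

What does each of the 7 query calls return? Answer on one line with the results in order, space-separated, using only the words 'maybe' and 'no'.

Answer: no no no maybe maybe no no

Derivation:
Start: bits=000000000000000
Op 1: insert eel -> sets bits 8 9 13 -> bits=000000001100010
Op 2: insert pig -> sets bits 4 9 14 -> bits=000010001100011
Op 3: query rat -> checks bit10=0, bit14=1 (has a 0) -> no
Op 4: query koi -> checks bit1=0, bit12=0, bit14=1 (has a 0) -> no
Op 5: query owl -> checks bit0=0, bit4=1, bit7=0 (has a 0) -> no
Op 6: insert bat -> sets bits 4 6 7 -> bits=000010111100011
Op 7: query eel -> checks bit8=1, bit9=1, bit13=1 (all 1) -> maybe
Op 8: query emu -> checks bit4=1, bit8=1 (all 1) -> maybe
Op 9: insert jay -> sets bits 6 9 11 -> bits=000010111101011
Op 10: query owl -> checks bit0=0, bit4=1, bit7=1 (has a 0) -> no
Op 11: query owl -> checks bit0=0, bit4=1, bit7=1 (has a 0) -> no
Query results in order: no no no maybe maybe no no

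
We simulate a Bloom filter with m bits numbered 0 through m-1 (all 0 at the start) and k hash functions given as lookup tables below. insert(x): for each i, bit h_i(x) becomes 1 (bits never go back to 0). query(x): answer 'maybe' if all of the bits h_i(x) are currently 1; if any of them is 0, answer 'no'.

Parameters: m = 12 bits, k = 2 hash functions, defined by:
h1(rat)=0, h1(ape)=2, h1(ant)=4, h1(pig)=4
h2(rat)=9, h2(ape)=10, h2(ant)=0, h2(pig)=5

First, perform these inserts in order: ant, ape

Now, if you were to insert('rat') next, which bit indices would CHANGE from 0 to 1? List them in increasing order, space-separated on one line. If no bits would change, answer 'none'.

Answer: 9

Derivation:
Start: bits=000000000000
After insert 'ant': sets bits 0 4 -> bits=100010000000
After insert 'ape': sets bits 2 10 -> bits=101010000010
insert 'rat' would touch bits 0 9; currently bit0=1, bit9=0
Bits that are 0 among those (would change 0->1): 9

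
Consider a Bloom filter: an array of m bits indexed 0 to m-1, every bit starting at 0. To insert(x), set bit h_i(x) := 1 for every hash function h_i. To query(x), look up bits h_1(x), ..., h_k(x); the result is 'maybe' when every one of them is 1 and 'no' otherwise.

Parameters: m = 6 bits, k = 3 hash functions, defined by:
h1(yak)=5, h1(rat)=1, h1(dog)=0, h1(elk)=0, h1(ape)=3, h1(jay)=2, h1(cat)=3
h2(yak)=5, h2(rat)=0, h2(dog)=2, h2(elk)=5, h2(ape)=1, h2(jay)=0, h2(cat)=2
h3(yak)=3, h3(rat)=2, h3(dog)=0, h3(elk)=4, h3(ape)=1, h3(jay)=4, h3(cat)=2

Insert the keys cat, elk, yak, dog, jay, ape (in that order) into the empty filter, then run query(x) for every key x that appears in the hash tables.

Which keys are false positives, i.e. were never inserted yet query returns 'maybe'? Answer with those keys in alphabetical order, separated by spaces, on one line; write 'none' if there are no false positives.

Start: bits=000000
After insert 'cat': sets bits 2 3 -> bits=001100
After insert 'elk': sets bits 0 4 5 -> bits=101111
After insert 'yak': sets bits 3 5 -> bits=101111
After insert 'dog': sets bits 0 2 -> bits=101111
After insert 'jay': sets bits 0 2 4 -> bits=101111
After insert 'ape': sets bits 1 3 -> bits=111111
Not inserted: rat — query each against bits=111111:
query rat: checks bit0=1, bit1=1, bit2=1 (all 1) -> maybe => FALSE POSITIVE
False positives (alphabetical): rat

Answer: rat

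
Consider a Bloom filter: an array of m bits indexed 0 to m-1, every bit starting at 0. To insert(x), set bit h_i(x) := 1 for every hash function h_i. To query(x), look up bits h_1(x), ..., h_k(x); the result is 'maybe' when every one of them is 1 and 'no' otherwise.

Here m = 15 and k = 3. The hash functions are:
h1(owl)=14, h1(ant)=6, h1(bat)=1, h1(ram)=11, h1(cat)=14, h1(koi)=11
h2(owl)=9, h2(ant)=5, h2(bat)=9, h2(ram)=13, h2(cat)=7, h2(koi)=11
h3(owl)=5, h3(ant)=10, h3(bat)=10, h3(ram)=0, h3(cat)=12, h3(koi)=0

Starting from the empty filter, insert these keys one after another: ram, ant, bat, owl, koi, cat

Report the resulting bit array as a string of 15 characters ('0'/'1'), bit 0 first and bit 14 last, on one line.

Start: bits=000000000000000
After insert 'ram': sets bits 0 11 13 -> bits=100000000001010
After insert 'ant': sets bits 5 6 10 -> bits=100001100011010
After insert 'bat': sets bits 1 9 10 -> bits=110001100111010
After insert 'owl': sets bits 5 9 14 -> bits=110001100111011
After insert 'koi': sets bits 0 11 -> bits=110001100111011
After insert 'cat': sets bits 7 12 14 -> bits=110001110111111

Answer: 110001110111111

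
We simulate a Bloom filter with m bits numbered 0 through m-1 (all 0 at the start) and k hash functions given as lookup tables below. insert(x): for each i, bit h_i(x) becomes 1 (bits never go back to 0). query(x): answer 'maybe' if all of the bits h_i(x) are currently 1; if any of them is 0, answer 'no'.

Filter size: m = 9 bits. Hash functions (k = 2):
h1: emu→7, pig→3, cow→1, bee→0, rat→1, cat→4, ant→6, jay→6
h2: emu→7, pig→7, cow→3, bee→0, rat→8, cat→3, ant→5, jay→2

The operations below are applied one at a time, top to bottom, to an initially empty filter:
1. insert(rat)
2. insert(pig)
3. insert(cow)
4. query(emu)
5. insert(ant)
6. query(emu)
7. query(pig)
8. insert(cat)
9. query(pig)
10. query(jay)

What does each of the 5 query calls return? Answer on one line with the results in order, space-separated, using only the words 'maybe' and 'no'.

Answer: maybe maybe maybe maybe no

Derivation:
Start: bits=000000000
Op 1: insert rat -> sets bits 1 8 -> bits=010000001
Op 2: insert pig -> sets bits 3 7 -> bits=010100011
Op 3: insert cow -> sets bits 1 3 -> bits=010100011
Op 4: query emu -> checks bit7=1 (all 1) -> maybe
Op 5: insert ant -> sets bits 5 6 -> bits=010101111
Op 6: query emu -> checks bit7=1 (all 1) -> maybe
Op 7: query pig -> checks bit3=1, bit7=1 (all 1) -> maybe
Op 8: insert cat -> sets bits 3 4 -> bits=010111111
Op 9: query pig -> checks bit3=1, bit7=1 (all 1) -> maybe
Op 10: query jay -> checks bit2=0, bit6=1 (has a 0) -> no
Query results in order: maybe maybe maybe maybe no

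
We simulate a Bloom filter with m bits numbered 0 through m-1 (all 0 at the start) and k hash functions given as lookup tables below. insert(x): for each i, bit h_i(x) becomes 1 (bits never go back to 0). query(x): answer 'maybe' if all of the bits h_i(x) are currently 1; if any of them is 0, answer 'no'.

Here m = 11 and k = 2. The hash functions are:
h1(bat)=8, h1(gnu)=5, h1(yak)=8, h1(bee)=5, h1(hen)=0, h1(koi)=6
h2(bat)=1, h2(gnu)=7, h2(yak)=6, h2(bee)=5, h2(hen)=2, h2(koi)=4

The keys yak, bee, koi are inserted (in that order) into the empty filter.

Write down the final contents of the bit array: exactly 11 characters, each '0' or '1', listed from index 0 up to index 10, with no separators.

Answer: 00001110100

Derivation:
Start: bits=00000000000
After insert 'yak': sets bits 6 8 -> bits=00000010100
After insert 'bee': sets bits 5 -> bits=00000110100
After insert 'koi': sets bits 4 6 -> bits=00001110100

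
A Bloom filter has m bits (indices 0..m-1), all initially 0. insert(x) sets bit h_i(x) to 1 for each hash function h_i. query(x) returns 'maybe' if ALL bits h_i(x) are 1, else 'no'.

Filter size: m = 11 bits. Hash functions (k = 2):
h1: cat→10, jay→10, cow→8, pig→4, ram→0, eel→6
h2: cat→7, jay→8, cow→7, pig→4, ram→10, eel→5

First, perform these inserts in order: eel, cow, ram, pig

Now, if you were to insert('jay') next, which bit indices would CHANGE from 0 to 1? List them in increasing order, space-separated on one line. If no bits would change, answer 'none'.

Start: bits=00000000000
After insert 'eel': sets bits 5 6 -> bits=00000110000
After insert 'cow': sets bits 7 8 -> bits=00000111100
After insert 'ram': sets bits 0 10 -> bits=10000111101
After insert 'pig': sets bits 4 -> bits=10001111101
insert 'jay' would touch bits 8 10; currently bit8=1, bit10=1
Bits that are 0 among those (would change 0->1): none

Answer: none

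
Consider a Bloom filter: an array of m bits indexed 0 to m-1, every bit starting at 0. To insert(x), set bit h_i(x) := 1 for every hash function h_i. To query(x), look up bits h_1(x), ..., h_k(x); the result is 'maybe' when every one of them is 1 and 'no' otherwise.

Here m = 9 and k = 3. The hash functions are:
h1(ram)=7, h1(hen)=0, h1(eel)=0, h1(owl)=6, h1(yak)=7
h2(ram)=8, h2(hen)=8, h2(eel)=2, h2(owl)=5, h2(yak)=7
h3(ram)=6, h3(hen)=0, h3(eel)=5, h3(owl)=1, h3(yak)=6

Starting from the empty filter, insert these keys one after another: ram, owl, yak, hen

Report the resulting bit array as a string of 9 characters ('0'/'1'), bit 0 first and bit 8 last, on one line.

Answer: 110001111

Derivation:
Start: bits=000000000
After insert 'ram': sets bits 6 7 8 -> bits=000000111
After insert 'owl': sets bits 1 5 6 -> bits=010001111
After insert 'yak': sets bits 6 7 -> bits=010001111
After insert 'hen': sets bits 0 8 -> bits=110001111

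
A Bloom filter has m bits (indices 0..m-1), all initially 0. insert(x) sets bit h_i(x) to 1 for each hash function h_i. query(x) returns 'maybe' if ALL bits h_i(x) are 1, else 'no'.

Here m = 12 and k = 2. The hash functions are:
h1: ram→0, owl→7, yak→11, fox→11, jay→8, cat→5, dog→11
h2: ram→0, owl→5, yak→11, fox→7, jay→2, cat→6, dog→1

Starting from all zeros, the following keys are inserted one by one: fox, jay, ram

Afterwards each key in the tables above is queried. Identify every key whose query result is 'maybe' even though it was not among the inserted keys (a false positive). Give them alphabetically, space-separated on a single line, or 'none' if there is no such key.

Answer: yak

Derivation:
Start: bits=000000000000
After insert 'fox': sets bits 7 11 -> bits=000000010001
After insert 'jay': sets bits 2 8 -> bits=001000011001
After insert 'ram': sets bits 0 -> bits=101000011001
Not inserted: cat dog owl yak — query each against bits=101000011001:
query cat: checks bit5=0, bit6=0 (has a 0) -> no => not a false positive
query dog: checks bit1=0, bit11=1 (has a 0) -> no => not a false positive
query owl: checks bit5=0, bit7=1 (has a 0) -> no => not a false positive
query yak: checks bit11=1 (all 1) -> maybe => FALSE POSITIVE
False positives (alphabetical): yak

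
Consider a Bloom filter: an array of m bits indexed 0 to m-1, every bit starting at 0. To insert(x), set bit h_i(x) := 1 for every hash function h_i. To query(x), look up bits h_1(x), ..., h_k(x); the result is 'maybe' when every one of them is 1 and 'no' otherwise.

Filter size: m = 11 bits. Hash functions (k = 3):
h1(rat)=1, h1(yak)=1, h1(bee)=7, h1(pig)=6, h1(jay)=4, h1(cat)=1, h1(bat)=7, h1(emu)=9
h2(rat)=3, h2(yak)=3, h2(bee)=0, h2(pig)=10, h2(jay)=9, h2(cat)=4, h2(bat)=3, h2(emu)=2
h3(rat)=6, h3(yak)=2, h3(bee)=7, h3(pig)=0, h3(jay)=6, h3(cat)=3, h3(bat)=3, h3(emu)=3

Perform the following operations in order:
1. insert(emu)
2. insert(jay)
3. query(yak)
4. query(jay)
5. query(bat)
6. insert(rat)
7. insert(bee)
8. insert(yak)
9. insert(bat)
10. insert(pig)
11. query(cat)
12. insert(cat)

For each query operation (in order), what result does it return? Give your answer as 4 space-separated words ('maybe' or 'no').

Answer: no maybe no maybe

Derivation:
Start: bits=00000000000
Op 1: insert emu -> sets bits 2 3 9 -> bits=00110000010
Op 2: insert jay -> sets bits 4 6 9 -> bits=00111010010
Op 3: query yak -> checks bit1=0, bit2=1, bit3=1 (has a 0) -> no
Op 4: query jay -> checks bit4=1, bit6=1, bit9=1 (all 1) -> maybe
Op 5: query bat -> checks bit3=1, bit7=0 (has a 0) -> no
Op 6: insert rat -> sets bits 1 3 6 -> bits=01111010010
Op 7: insert bee -> sets bits 0 7 -> bits=11111011010
Op 8: insert yak -> sets bits 1 2 3 -> bits=11111011010
Op 9: insert bat -> sets bits 3 7 -> bits=11111011010
Op 10: insert pig -> sets bits 0 6 10 -> bits=11111011011
Op 11: query cat -> checks bit1=1, bit3=1, bit4=1 (all 1) -> maybe
Op 12: insert cat -> sets bits 1 3 4 -> bits=11111011011
Query results in order: no maybe no maybe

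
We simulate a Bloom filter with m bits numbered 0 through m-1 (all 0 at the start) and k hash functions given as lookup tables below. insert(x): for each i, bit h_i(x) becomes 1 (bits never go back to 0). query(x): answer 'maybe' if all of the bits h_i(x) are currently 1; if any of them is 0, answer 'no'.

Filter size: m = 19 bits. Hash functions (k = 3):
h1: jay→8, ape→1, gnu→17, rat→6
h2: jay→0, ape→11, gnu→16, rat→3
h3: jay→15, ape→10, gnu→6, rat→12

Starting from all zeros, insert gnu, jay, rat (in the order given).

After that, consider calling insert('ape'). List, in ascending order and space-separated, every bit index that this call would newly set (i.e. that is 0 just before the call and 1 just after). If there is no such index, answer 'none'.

Answer: 1 10 11

Derivation:
Start: bits=0000000000000000000
After insert 'gnu': sets bits 6 16 17 -> bits=0000001000000000110
After insert 'jay': sets bits 0 8 15 -> bits=1000001010000001110
After insert 'rat': sets bits 3 6 12 -> bits=1001001010001001110
insert 'ape' would touch bits 1 10 11; currently bit1=0, bit10=0, bit11=0
Bits that are 0 among those (would change 0->1): 1 10 11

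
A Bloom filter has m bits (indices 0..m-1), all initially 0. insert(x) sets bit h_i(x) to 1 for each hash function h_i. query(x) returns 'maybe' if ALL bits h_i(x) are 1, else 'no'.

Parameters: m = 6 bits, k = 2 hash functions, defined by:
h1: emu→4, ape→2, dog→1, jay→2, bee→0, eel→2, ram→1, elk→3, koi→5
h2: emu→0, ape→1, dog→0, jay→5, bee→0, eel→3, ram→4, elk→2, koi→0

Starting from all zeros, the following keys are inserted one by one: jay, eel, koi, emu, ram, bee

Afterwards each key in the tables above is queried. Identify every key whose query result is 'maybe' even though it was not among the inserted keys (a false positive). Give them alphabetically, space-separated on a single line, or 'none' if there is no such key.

Start: bits=000000
After insert 'jay': sets bits 2 5 -> bits=001001
After insert 'eel': sets bits 2 3 -> bits=001101
After insert 'koi': sets bits 0 5 -> bits=101101
After insert 'emu': sets bits 0 4 -> bits=101111
After insert 'ram': sets bits 1 4 -> bits=111111
After insert 'bee': sets bits 0 -> bits=111111
Not inserted: ape dog elk — query each against bits=111111:
query ape: checks bit1=1, bit2=1 (all 1) -> maybe => FALSE POSITIVE
query dog: checks bit0=1, bit1=1 (all 1) -> maybe => FALSE POSITIVE
query elk: checks bit2=1, bit3=1 (all 1) -> maybe => FALSE POSITIVE
False positives (alphabetical): ape dog elk

Answer: ape dog elk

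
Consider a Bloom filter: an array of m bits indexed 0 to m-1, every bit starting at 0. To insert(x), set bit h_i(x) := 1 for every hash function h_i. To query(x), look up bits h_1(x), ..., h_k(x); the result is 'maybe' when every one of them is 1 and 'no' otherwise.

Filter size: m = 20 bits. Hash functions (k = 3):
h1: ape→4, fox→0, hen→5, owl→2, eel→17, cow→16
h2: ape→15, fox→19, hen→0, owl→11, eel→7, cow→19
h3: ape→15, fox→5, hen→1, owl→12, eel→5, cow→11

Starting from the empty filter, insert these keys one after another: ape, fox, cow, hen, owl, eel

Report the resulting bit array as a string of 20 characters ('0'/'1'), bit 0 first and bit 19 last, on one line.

Answer: 11101101000110011101

Derivation:
Start: bits=00000000000000000000
After insert 'ape': sets bits 4 15 -> bits=00001000000000010000
After insert 'fox': sets bits 0 5 19 -> bits=10001100000000010001
After insert 'cow': sets bits 11 16 19 -> bits=10001100000100011001
After insert 'hen': sets bits 0 1 5 -> bits=11001100000100011001
After insert 'owl': sets bits 2 11 12 -> bits=11101100000110011001
After insert 'eel': sets bits 5 7 17 -> bits=11101101000110011101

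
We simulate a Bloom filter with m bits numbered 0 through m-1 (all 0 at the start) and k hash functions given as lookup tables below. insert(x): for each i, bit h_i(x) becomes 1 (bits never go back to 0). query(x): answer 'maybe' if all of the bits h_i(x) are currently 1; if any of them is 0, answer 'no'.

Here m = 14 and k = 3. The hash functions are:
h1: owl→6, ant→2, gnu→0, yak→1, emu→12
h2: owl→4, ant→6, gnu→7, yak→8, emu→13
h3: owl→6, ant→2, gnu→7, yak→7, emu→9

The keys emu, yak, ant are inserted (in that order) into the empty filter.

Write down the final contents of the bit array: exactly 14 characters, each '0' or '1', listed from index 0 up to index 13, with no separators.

Answer: 01100011110011

Derivation:
Start: bits=00000000000000
After insert 'emu': sets bits 9 12 13 -> bits=00000000010011
After insert 'yak': sets bits 1 7 8 -> bits=01000001110011
After insert 'ant': sets bits 2 6 -> bits=01100011110011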